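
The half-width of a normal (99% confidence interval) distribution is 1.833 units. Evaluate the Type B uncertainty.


u_B = half_width / 2.576
u_B = 1.833 / 2.576
u_B = 0.7116

0.7116


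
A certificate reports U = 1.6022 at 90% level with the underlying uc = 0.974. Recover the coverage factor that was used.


k = U / uc
k = 1.6022 / 0.974
k = 1.645

1.645


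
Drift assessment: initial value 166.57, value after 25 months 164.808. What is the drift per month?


rate = (v2 - v1) / months
= (164.808 - 166.57) / 25
= -1.7620 / 25
= -0.0705

-0.0705


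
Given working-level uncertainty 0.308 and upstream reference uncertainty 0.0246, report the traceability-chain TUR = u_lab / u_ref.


TUR = u_lab / u_ref
= 0.308 / 0.0246
= 12.5203

12.5203


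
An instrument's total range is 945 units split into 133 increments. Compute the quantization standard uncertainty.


resolution = range / divisions
resolution = 945 / 133 = 7.1052632
u_res = resolution / (2*sqrt(3))
u_res = 7.1052632 / 3.4641016
u_res = 2.0511

2.0511


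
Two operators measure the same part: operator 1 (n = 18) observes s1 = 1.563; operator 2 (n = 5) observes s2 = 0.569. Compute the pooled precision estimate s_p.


s_p = sqrt(((n1-1)*s1^2 + (n2-1)*s2^2) / (n1+n2-2))
numerator = (18-1)*1.563^2 + (5-1)*0.569^2 = 41.530473 + 1.295044 = 42.825517
denominator = 18 + 5 - 2 = 21
s_p^2 = 42.825517 / 21 = 2.0393103
s_p = sqrt(2.0393103) = 1.4280

1.4280


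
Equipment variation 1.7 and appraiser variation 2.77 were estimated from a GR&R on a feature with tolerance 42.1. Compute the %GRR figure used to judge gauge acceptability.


GRR = sqrt(EV^2 + AV^2) = sqrt(1.7^2 + 2.77^2) = 3.2500615
%GRR = GRR / tol * 100 = 3.2500615 / 42.1 * 100
%GRR = 7.7199

7.7199


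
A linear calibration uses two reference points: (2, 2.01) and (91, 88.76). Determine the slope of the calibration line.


slope = (y2 - y1) / (x2 - x1)
= (88.76 - 2.01) / (91 - 2)
= 86.7500 / 89
= 0.9747

0.9747


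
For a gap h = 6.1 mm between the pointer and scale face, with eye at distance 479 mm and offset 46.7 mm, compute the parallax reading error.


error = h * offset / d
= 6.1 * 46.7 / 479
= 0.5947

0.5947


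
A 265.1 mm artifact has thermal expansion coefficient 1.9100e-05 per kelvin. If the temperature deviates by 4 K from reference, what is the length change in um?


dL = L * alpha * dT
= 265.1 * 1.9100e-05 * 4
= 0.0202536 mm
dL_um = 0.0202536 * 1000 = 20.2536 um

20.2536


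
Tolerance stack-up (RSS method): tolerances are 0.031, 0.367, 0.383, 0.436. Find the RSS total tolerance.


RSS = sqrt(0.031^2 + 0.367^2 + 0.383^2 + 0.436^2)
= sqrt(0.472435)
= 0.6873

0.6873


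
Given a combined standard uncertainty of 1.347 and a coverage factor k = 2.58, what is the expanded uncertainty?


U = k * uc
U = 2.58 * 1.347
U = 3.4753

3.4753


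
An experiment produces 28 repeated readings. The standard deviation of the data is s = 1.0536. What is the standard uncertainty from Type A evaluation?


u_A = s / sqrt(n)
u_A = 1.0536 / sqrt(28)
u_A = 1.0536 / 5.2915026
u_A = 0.1991

0.1991


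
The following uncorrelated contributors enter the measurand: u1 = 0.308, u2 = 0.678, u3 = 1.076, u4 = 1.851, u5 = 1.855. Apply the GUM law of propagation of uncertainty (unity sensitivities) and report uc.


uc = sqrt(0.308^2 + 0.678^2 + 1.076^2 + 1.851^2 + 1.855^2)
uc = sqrt(8.57955)
uc = 2.9291

2.9291


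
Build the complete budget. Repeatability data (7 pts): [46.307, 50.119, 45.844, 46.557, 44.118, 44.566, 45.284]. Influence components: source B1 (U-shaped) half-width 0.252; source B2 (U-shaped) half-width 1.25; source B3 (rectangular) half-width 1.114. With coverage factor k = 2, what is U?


mean = (46.307 + 50.119 + 45.844 + 46.557 + 44.118 + 44.566 + 45.284) / 7 = 46.11357143
s = sqrt(sum((x - mean)^2)/(n-1)) = 1.9755017
u_A = s / sqrt(n) = 1.9755017 / sqrt(7) = 0.74666946
u_B1 = 0.252 / sqrt(2) = 0.17819091
u_B2 = 1.25 / sqrt(2) = 0.88388348
u_B3 = 1.114 / sqrt(3) = 0.6431682
uc = sqrt(0.74666946^2 + 0.17819091^2 + 0.88388348^2 + 0.6431682^2) = 1.335733
U = k * uc = 2 * 1.335733
U = 2.6715

2.6715


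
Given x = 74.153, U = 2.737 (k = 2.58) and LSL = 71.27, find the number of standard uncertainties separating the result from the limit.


u = U / k = 2.737 / 2.58 = 1.0608527
margin = |LSL - x| = |71.27 - 74.153| = 2.883
z = margin / u = 2.883 / 1.0608527
z = 2.7176

2.7176


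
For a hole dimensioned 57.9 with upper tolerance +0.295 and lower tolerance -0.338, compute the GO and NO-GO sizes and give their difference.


GO = nominal - lower_tol (smallest hole = maximum material condition)
GO = 57.9 - 0.338 = 57.562
NO-GO = nominal + upper_tol (largest hole = least material condition)
NO-GO = 57.9 + 0.295 = 58.195
spread = NO-GO - GO = 58.195 - 57.562 = 0.6330

0.6330


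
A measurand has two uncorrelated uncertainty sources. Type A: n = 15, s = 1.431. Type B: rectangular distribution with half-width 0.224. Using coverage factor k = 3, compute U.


u_A = s / sqrt(n) = 1.431 / sqrt(15) = 0.36948261
u_B = half_width / sqrt(3) = 0.224 / sqrt(3) = 0.12932646
uc = sqrt(u_A^2 + u_B^2) = sqrt(0.36948261^2 + 0.12932646^2) = 0.3914623
U = k * uc = 3 * 0.3914623
U = 1.1744

1.1744


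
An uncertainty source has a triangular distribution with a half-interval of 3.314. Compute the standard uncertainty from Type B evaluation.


u_B = half_width / sqrt(6)
u_B = 3.314 / 2.4494897
u_B = 1.3529

1.3529


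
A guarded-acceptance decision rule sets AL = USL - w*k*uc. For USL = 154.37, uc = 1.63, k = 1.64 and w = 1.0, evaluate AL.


U = k * uc = 1.64 * 1.63 = 2.6732
guard band g = w * U = 1.0 * 2.6732 = 2.6732
AL = USL - g = 154.37 - 2.6732
AL = 151.6968

151.6968


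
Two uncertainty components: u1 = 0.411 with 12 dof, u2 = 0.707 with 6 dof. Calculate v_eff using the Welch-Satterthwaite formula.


uc = sqrt(u1^2 + u2^2) = sqrt(0.411^2 + 0.707^2) = 0.81778359
v_eff = uc^4 / (u1^4/v1 + u2^4/v2)
= 0.81778359^4 / (0.411^4/12 + 0.707^4/6)
= 0.44725331 / 0.044019362
v_eff = 10.1604

10.1604


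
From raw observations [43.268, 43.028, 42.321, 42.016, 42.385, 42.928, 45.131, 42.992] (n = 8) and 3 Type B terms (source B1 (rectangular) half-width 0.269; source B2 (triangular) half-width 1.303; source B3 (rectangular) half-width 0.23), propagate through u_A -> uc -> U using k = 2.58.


mean = (43.268 + 43.028 + 42.321 + 42.016 + 42.385 + 42.928 + 45.131 + 42.992) / 8 = 43.008625
s = sqrt(sum((x - mean)^2)/(n-1)) = 0.95811898
u_A = s / sqrt(n) = 0.95811898 / sqrt(8) = 0.33874621
u_B1 = 0.269 / sqrt(3) = 0.15530722
u_B2 = 1.303 / sqrt(6) = 0.53194752
u_B3 = 0.23 / sqrt(3) = 0.13279056
uc = sqrt(0.33874621^2 + 0.15530722^2 + 0.53194752^2 + 0.13279056^2) = 0.66292596
U = k * uc = 2.58 * 0.66292596
U = 1.7103

1.7103


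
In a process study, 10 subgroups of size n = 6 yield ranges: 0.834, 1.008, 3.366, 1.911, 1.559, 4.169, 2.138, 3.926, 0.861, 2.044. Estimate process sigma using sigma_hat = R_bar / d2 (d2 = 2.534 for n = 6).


R_bar = (0.834 + 1.008 + 3.366 + 1.911 + 1.559 + 4.169 + 2.138 + 3.926 + 0.861 + 2.044) / 10
R_bar = 21.816 / 10 = 2.1816
sigma_hat = R_bar / d2 = 2.1816 / 2.534 = 0.8609

0.8609


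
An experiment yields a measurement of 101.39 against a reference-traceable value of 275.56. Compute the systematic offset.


Systematic error = measured - true
= 101.39 - 275.56
= -174.1700

-174.1700


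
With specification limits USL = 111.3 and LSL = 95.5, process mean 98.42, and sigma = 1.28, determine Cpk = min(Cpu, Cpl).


Cpu = (USL - mean) / (3*sigma) = (111.3 - 98.42) / (3*1.28) = 3.3542
Cpl = (mean - LSL) / (3*sigma) = (98.42 - 95.5) / (3*1.28) = 0.7604
Cpk = min(Cpu, Cpl) = 0.7604

0.7604


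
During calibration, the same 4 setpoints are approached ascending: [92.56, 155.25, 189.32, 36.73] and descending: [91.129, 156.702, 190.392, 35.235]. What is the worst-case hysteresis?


|92.56 - 91.129| = 1.4310
|155.25 - 156.702| = 1.4520
|189.32 - 190.392| = 1.0720
|36.73 - 35.235| = 1.4950
hysteresis = max(diffs) = 1.4950

1.4950


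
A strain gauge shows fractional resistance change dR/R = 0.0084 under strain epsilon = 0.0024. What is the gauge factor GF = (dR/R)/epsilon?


GF = (dR/R) / epsilon
= 0.0084 / 0.0024
= 3.5000

3.5000


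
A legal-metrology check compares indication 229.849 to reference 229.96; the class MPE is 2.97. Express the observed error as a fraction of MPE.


e = indication - reference = 229.849 - 229.96 = -0.1110
|e| = 0.1110
ratio = |e| / MPE = 0.1110 / 2.97
ratio = 0.0374

0.0374


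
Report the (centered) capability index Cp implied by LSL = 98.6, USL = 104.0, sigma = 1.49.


Cp = (USL - LSL) / (6 * sigma)
= (104.0 - 98.6) / (6 * 1.49)
= 5.4000 / 8.9400
= 0.6040

0.6040


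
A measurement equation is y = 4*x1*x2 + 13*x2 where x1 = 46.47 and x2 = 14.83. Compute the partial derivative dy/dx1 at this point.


y = 4*x1*x2 + 13*x2
dy/dx1 = 4*x2
Evaluate at x2 = 14.83: c1 = 4 * 14.83
c1 = 59.3200

59.3200


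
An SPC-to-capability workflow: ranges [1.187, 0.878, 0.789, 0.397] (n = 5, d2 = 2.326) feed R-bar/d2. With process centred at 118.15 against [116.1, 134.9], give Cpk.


R_bar = (1.187 + 0.878 + 0.789 + 0.397) / 4 = 0.81275
sigma = R_bar / d2 = 0.81275 / 2.326 = 0.3494196
Cp = (USL - LSL)/(6*sigma) = (134.9 - 116.1)/(6*0.3494196) = 8.9673
Cpu = (134.9 - 118.15)/(3*0.3494196) = 15.9789
Cpl = (118.15 - 116.1)/(3*0.3494196) = 1.9556
Cpk = min(Cpu, Cpl) = 1.9556

1.9556


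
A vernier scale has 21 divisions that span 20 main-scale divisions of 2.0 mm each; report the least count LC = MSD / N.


LC = MSD / n_div
= 2.0 / 21
= 0.0952

0.0952


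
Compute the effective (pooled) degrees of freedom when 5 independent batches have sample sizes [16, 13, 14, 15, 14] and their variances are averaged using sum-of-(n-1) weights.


nu = sum_i (n_i - 1)
nu = ((16 - 1) + (13 - 1) + (14 - 1) + (15 - 1) + (14 - 1))
nu = 15 + 12 + 13 + 14 + 13
nu = 67

67


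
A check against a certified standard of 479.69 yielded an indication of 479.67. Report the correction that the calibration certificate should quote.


Correction = standard - reading
= 479.69 - 479.67
= 0.0200

0.0200


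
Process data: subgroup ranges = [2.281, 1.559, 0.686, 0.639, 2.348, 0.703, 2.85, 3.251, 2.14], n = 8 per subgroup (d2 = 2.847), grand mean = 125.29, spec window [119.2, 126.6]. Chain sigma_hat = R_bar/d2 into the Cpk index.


R_bar = (2.281 + 1.559 + 0.686 + 0.639 + 2.348 + 0.703 + 2.85 + 3.251 + 2.14) / 9 = 1.8285556
sigma = R_bar / d2 = 1.8285556 / 2.847 = 0.64227453
Cp = (USL - LSL)/(6*sigma) = (126.6 - 119.2)/(6*0.64227453) = 1.9203
Cpu = (126.6 - 125.29)/(3*0.64227453) = 0.6799
Cpl = (125.29 - 119.2)/(3*0.64227453) = 3.1606
Cpk = min(Cpu, Cpl) = 0.6799

0.6799


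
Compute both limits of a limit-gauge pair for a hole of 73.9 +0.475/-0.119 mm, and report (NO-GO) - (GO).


GO = nominal - lower_tol (smallest hole = maximum material condition)
GO = 73.9 - 0.119 = 73.781
NO-GO = nominal + upper_tol (largest hole = least material condition)
NO-GO = 73.9 + 0.475 = 74.375
spread = NO-GO - GO = 74.375 - 73.781 = 0.5940

0.5940


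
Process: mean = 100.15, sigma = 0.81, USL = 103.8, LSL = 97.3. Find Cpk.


Cpu = (USL - mean) / (3*sigma) = (103.8 - 100.15) / (3*0.81) = 1.5021
Cpl = (mean - LSL) / (3*sigma) = (100.15 - 97.3) / (3*0.81) = 1.1728
Cpk = min(Cpu, Cpl) = 1.1728

1.1728


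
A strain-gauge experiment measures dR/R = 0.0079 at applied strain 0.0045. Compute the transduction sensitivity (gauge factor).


GF = (dR/R) / epsilon
= 0.0079 / 0.0045
= 1.7556

1.7556


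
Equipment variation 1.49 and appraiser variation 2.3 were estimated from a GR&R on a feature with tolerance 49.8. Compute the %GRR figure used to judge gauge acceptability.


GRR = sqrt(EV^2 + AV^2) = sqrt(1.49^2 + 2.3^2) = 2.7404562
%GRR = GRR / tol * 100 = 2.7404562 / 49.8 * 100
%GRR = 5.5029

5.5029


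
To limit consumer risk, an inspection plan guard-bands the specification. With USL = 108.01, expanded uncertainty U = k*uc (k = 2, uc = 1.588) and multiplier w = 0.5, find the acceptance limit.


U = k * uc = 2 * 1.588 = 3.176
guard band g = w * U = 0.5 * 3.176 = 1.588
AL = USL - g = 108.01 - 1.588
AL = 106.4220

106.4220


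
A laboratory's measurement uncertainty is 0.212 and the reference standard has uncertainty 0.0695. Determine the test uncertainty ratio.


TUR = u_lab / u_ref
= 0.212 / 0.0695
= 3.0504

3.0504


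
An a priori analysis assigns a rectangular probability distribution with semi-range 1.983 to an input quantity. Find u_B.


u_B = half_width / sqrt(3)
u_B = 1.983 / 1.7320508
u_B = 1.1449

1.1449


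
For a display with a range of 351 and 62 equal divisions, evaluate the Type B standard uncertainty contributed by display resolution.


resolution = range / divisions
resolution = 351 / 62 = 5.6612903
u_res = resolution / (2*sqrt(3))
u_res = 5.6612903 / 3.4641016
u_res = 1.6343

1.6343


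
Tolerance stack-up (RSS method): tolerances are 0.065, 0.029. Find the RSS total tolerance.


RSS = sqrt(0.065^2 + 0.029^2)
= sqrt(0.005066)
= 0.0712

0.0712


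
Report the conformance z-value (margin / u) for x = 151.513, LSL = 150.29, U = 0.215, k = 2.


u = U / k = 0.215 / 2 = 0.1075
margin = |LSL - x| = |150.29 - 151.513| = 1.223
z = margin / u = 1.223 / 0.1075
z = 11.3767

11.3767


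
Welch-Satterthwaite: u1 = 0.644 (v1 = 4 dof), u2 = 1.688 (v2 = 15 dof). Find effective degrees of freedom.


uc = sqrt(u1^2 + u2^2) = sqrt(0.644^2 + 1.688^2) = 1.8066765
v_eff = uc^4 / (u1^4/v1 + u2^4/v2)
= 1.8066765^4 / (0.644^4/4 + 1.688^4/15)
= 10.654218 / 0.58425224
v_eff = 18.2356

18.2356


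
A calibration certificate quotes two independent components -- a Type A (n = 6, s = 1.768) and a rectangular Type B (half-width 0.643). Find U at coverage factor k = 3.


u_A = s / sqrt(n) = 1.768 / sqrt(6) = 0.72178298
u_B = half_width / sqrt(3) = 0.643 / sqrt(3) = 0.37123622
uc = sqrt(u_A^2 + u_B^2) = sqrt(0.72178298^2 + 0.37123622^2) = 0.81165695
U = k * uc = 3 * 0.81165695
U = 2.4350

2.4350


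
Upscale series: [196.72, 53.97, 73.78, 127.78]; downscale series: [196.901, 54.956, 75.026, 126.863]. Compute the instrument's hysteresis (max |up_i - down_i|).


|196.72 - 196.901| = 0.1810
|53.97 - 54.956| = 0.9860
|73.78 - 75.026| = 1.2460
|127.78 - 126.863| = 0.9170
hysteresis = max(diffs) = 1.2460

1.2460


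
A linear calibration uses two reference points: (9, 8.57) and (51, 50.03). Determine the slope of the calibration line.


slope = (y2 - y1) / (x2 - x1)
= (50.03 - 8.57) / (51 - 9)
= 41.4600 / 42
= 0.9871

0.9871


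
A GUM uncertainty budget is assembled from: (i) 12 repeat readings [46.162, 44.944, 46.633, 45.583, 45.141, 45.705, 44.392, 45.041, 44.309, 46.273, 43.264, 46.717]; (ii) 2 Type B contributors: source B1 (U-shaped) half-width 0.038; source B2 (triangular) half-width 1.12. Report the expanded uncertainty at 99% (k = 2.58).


mean = (46.162 + 44.944 + 46.633 + 45.583 + 45.141 + 45.705 + 44.392 + 45.041 + 44.309 + 46.273 + 43.264 + 46.717) / 12 = 45.347
s = sqrt(sum((x - mean)^2)/(n-1)) = 1.0384909
u_A = s / sqrt(n) = 1.0384909 / sqrt(12) = 0.2997865
u_B1 = 0.038 / sqrt(2) = 0.026870058
u_B2 = 1.12 / sqrt(6) = 0.45723809
uc = sqrt(0.2997865^2 + 0.026870058^2 + 0.45723809^2) = 0.54741266
U = k * uc = 2.58 * 0.54741266
U = 1.4123

1.4123


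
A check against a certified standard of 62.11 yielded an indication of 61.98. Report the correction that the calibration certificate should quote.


Correction = standard - reading
= 62.11 - 61.98
= 0.1300

0.1300


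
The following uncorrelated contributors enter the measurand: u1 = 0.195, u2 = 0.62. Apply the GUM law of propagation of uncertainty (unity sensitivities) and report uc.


uc = sqrt(0.195^2 + 0.62^2)
uc = sqrt(0.422425)
uc = 0.6499

0.6499


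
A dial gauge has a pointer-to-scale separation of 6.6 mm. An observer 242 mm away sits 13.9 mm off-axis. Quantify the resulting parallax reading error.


error = h * offset / d
= 6.6 * 13.9 / 242
= 0.3791

0.3791


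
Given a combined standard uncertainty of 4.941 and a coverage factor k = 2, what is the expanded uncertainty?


U = k * uc
U = 2 * 4.941
U = 9.8820

9.8820


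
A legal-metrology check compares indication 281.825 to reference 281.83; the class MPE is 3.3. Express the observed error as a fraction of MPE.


e = indication - reference = 281.825 - 281.83 = -0.0050
|e| = 0.0050
ratio = |e| / MPE = 0.0050 / 3.3
ratio = 0.0015

0.0015


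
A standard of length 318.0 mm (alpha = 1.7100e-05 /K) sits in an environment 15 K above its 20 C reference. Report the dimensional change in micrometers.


dL = L * alpha * dT
= 318.0 * 1.7100e-05 * 15
= 0.0815670 mm
dL_um = 0.0815670 * 1000 = 81.5670 um

81.5670


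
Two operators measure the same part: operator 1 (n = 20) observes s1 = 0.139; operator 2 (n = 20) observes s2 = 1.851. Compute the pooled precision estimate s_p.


s_p = sqrt(((n1-1)*s1^2 + (n2-1)*s2^2) / (n1+n2-2))
numerator = (20-1)*0.139^2 + (20-1)*1.851^2 = 0.367099 + 65.097819 = 65.464918
denominator = 20 + 20 - 2 = 38
s_p^2 = 65.464918 / 38 = 1.722761
s_p = sqrt(1.722761) = 1.3125

1.3125


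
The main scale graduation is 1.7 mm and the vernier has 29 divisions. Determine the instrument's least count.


LC = MSD / n_div
= 1.7 / 29
= 0.0586

0.0586


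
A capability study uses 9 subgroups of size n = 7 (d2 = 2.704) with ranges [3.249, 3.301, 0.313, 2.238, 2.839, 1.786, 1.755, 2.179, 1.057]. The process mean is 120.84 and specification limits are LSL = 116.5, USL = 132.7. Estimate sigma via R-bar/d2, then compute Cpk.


R_bar = (3.249 + 3.301 + 0.313 + 2.238 + 2.839 + 1.786 + 1.755 + 2.179 + 1.057) / 9 = 2.0796667
sigma = R_bar / d2 = 2.0796667 / 2.704 = 0.76910751
Cp = (USL - LSL)/(6*sigma) = (132.7 - 116.5)/(6*0.76910751) = 3.5106
Cpu = (132.7 - 120.84)/(3*0.76910751) = 5.1402
Cpl = (120.84 - 116.5)/(3*0.76910751) = 1.8810
Cpk = min(Cpu, Cpl) = 1.8810

1.8810


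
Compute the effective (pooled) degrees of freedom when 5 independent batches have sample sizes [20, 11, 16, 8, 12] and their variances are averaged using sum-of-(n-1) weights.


nu = sum_i (n_i - 1)
nu = ((20 - 1) + (11 - 1) + (16 - 1) + (8 - 1) + (12 - 1))
nu = 19 + 10 + 15 + 7 + 11
nu = 62

62


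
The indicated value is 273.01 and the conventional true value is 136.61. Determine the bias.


Systematic error = measured - true
= 273.01 - 136.61
= 136.4000

136.4000


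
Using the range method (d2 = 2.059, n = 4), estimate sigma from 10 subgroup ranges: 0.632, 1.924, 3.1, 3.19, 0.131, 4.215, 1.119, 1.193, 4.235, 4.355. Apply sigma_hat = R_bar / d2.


R_bar = (0.632 + 1.924 + 3.1 + 3.19 + 0.131 + 4.215 + 1.119 + 1.193 + 4.235 + 4.355) / 10
R_bar = 24.094 / 10 = 2.4094
sigma_hat = R_bar / d2 = 2.4094 / 2.059 = 1.1702

1.1702


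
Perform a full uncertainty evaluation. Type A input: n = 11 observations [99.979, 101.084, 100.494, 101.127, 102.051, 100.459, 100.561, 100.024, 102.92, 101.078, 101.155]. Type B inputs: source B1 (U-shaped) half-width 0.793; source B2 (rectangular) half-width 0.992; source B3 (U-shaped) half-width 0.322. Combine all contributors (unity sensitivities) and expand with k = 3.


mean = (99.979 + 101.084 + 100.494 + 101.127 + 102.051 + 100.459 + 100.561 + 100.024 + 102.92 + 101.078 + 101.155) / 11 = 100.9938182
s = sqrt(sum((x - mean)^2)/(n-1)) = 0.87065089
u_A = s / sqrt(n) = 0.87065089 / sqrt(11) = 0.26251112
u_B1 = 0.793 / sqrt(2) = 0.56073568
u_B2 = 0.992 / sqrt(3) = 0.57273147
u_B3 = 0.322 / sqrt(2) = 0.22768838
uc = sqrt(0.26251112^2 + 0.56073568^2 + 0.57273147^2 + 0.22768838^2) = 0.87361314
U = k * uc = 3 * 0.87361314
U = 2.6208

2.6208


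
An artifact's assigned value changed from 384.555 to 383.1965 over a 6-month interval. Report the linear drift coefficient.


rate = (v2 - v1) / months
= (383.1965 - 384.555) / 6
= -1.3585 / 6
= -0.2264

-0.2264


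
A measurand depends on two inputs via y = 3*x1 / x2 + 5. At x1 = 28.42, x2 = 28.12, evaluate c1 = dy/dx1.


y = 3*x1 / x2 + 5
dy/dx1 = 3/x2
Evaluate at x2 = 28.12: c1 = 3 / 28.12
c1 = 0.1067

0.1067


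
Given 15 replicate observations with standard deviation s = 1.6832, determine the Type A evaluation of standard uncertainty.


u_A = s / sqrt(n)
u_A = 1.6832 / sqrt(15)
u_A = 1.6832 / 3.8729833
u_A = 0.4346

0.4346


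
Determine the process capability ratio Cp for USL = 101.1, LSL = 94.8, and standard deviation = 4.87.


Cp = (USL - LSL) / (6 * sigma)
= (101.1 - 94.8) / (6 * 4.87)
= 6.3000 / 29.2200
= 0.2156

0.2156


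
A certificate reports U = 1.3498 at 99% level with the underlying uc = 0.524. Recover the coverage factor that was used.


k = U / uc
k = 1.3498 / 0.524
k = 2.576

2.576


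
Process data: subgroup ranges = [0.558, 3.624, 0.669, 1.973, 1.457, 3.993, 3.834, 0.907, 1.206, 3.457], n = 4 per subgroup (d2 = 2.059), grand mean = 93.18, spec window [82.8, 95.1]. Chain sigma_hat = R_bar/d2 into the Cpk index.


R_bar = (0.558 + 3.624 + 0.669 + 1.973 + 1.457 + 3.993 + 3.834 + 0.907 + 1.206 + 3.457) / 10 = 2.1678
sigma = R_bar / d2 = 2.1678 / 2.059 = 1.0528412
Cp = (USL - LSL)/(6*sigma) = (95.1 - 82.8)/(6*1.0528412) = 1.9471
Cpu = (95.1 - 93.18)/(3*1.0528412) = 0.6079
Cpl = (93.18 - 82.8)/(3*1.0528412) = 3.2863
Cpk = min(Cpu, Cpl) = 0.6079

0.6079


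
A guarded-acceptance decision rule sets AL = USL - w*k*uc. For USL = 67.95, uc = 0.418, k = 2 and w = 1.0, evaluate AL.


U = k * uc = 2 * 0.418 = 0.836
guard band g = w * U = 1.0 * 0.836 = 0.836
AL = USL - g = 67.95 - 0.836
AL = 67.1140

67.1140


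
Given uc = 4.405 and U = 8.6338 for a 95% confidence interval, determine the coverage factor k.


k = U / uc
k = 8.6338 / 4.405
k = 1.96

1.96


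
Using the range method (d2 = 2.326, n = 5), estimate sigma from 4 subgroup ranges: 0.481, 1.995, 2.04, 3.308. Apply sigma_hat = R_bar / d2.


R_bar = (0.481 + 1.995 + 2.04 + 3.308) / 4
R_bar = 7.824 / 4 = 1.956
sigma_hat = R_bar / d2 = 1.956 / 2.326 = 0.8409

0.8409


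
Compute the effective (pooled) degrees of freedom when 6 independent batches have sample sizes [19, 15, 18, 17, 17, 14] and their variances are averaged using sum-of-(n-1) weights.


nu = sum_i (n_i - 1)
nu = ((19 - 1) + (15 - 1) + (18 - 1) + (17 - 1) + (17 - 1) + (14 - 1))
nu = 18 + 14 + 17 + 16 + 16 + 13
nu = 94

94


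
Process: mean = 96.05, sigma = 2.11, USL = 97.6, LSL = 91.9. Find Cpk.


Cpu = (USL - mean) / (3*sigma) = (97.6 - 96.05) / (3*2.11) = 0.2449
Cpl = (mean - LSL) / (3*sigma) = (96.05 - 91.9) / (3*2.11) = 0.6556
Cpk = min(Cpu, Cpl) = 0.2449

0.2449


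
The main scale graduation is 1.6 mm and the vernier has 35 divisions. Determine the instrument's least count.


LC = MSD / n_div
= 1.6 / 35
= 0.0457

0.0457


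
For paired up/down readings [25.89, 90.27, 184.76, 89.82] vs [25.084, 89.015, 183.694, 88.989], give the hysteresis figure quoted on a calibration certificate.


|25.89 - 25.084| = 0.8060
|90.27 - 89.015| = 1.2550
|184.76 - 183.694| = 1.0660
|89.82 - 88.989| = 0.8310
hysteresis = max(diffs) = 1.2550

1.2550


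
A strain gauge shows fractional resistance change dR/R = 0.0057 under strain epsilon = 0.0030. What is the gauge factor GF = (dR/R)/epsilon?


GF = (dR/R) / epsilon
= 0.0057 / 0.0030
= 1.9000

1.9000


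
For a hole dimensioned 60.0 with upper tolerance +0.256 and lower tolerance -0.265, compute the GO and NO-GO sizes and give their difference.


GO = nominal - lower_tol (smallest hole = maximum material condition)
GO = 60.0 - 0.265 = 59.735
NO-GO = nominal + upper_tol (largest hole = least material condition)
NO-GO = 60.0 + 0.256 = 60.256
spread = NO-GO - GO = 60.256 - 59.735 = 0.5210

0.5210


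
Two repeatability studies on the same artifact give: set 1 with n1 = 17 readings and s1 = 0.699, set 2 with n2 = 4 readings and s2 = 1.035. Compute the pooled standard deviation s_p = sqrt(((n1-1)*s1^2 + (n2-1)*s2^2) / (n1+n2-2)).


s_p = sqrt(((n1-1)*s1^2 + (n2-1)*s2^2) / (n1+n2-2))
numerator = (17-1)*0.699^2 + (4-1)*1.035^2 = 7.817616 + 3.213675 = 11.031291
denominator = 17 + 4 - 2 = 19
s_p^2 = 11.031291 / 19 = 0.58059426
s_p = sqrt(0.58059426) = 0.7620

0.7620


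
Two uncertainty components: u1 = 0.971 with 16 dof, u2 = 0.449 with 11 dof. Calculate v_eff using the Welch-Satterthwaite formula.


uc = sqrt(u1^2 + u2^2) = sqrt(0.971^2 + 0.449^2) = 1.069786
v_eff = uc^4 / (u1^4/v1 + u2^4/v2)
= 1.069786^4 / (0.971^4/16 + 0.449^4/11)
= 1.3097477 / 0.059254137
v_eff = 22.1039

22.1039


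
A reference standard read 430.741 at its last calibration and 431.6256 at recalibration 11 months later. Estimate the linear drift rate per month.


rate = (v2 - v1) / months
= (431.6256 - 430.741) / 11
= 0.8846 / 11
= 0.0804

0.0804


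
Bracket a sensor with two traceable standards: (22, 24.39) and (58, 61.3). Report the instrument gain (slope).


slope = (y2 - y1) / (x2 - x1)
= (61.3 - 24.39) / (58 - 22)
= 36.9100 / 36
= 1.0253

1.0253


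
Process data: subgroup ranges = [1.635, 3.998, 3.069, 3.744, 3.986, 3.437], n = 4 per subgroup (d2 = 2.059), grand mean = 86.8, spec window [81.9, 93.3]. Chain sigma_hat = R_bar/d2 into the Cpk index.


R_bar = (1.635 + 3.998 + 3.069 + 3.744 + 3.986 + 3.437) / 6 = 3.3115
sigma = R_bar / d2 = 3.3115 / 2.059 = 1.608305
Cp = (USL - LSL)/(6*sigma) = (93.3 - 81.9)/(6*1.608305) = 1.1814
Cpu = (93.3 - 86.8)/(3*1.608305) = 1.3472
Cpl = (86.8 - 81.9)/(3*1.608305) = 1.0156
Cpk = min(Cpu, Cpl) = 1.0156

1.0156


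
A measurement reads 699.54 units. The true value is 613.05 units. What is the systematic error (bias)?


Systematic error = measured - true
= 699.54 - 613.05
= 86.4900

86.4900


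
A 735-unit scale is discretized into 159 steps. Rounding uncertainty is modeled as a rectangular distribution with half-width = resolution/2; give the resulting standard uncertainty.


resolution = range / divisions
resolution = 735 / 159 = 4.6226415
u_res = resolution / (2*sqrt(3))
u_res = 4.6226415 / 3.4641016
u_res = 1.3344

1.3344


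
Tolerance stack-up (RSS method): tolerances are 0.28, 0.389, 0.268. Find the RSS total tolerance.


RSS = sqrt(0.28^2 + 0.389^2 + 0.268^2)
= sqrt(0.301545)
= 0.5491

0.5491


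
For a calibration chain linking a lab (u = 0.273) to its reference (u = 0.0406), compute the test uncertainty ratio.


TUR = u_lab / u_ref
= 0.273 / 0.0406
= 6.7241

6.7241


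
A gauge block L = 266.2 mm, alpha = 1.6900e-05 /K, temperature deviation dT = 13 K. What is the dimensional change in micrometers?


dL = L * alpha * dT
= 266.2 * 1.6900e-05 * 13
= 0.0584841 mm
dL_um = 0.0584841 * 1000 = 58.4841 um

58.4841


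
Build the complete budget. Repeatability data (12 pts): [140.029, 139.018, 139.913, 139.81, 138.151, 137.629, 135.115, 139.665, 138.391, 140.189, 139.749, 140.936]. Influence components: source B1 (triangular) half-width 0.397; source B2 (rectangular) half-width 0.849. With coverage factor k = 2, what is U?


mean = (140.029 + 139.018 + 139.913 + 139.81 + 138.151 + 137.629 + 135.115 + 139.665 + 138.391 + 140.189 + 139.749 + 140.936) / 12 = 139.0495833
s = sqrt(sum((x - mean)^2)/(n-1)) = 1.5593974
u_A = s / sqrt(n) = 1.5593974 / sqrt(12) = 0.45015925
u_B1 = 0.397 / sqrt(6) = 0.16207457
u_B2 = 0.849 / sqrt(3) = 0.49017038
uc = sqrt(0.45015925^2 + 0.16207457^2 + 0.49017038^2) = 0.68496607
U = k * uc = 2 * 0.68496607
U = 1.3699

1.3699


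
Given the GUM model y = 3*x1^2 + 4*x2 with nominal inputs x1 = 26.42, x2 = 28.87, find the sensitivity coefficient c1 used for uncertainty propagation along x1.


y = 3*x1^2 + 4*x2
dy/dx1 = 2*3*x1
Evaluate at x1 = 26.42: c1 = 6 * 26.42
c1 = 158.5200

158.5200


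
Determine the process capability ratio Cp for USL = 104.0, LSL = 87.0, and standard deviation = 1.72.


Cp = (USL - LSL) / (6 * sigma)
= (104.0 - 87.0) / (6 * 1.72)
= 17.0000 / 10.3200
= 1.6473

1.6473


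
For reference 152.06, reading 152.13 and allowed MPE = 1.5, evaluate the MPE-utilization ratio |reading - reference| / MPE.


e = indication - reference = 152.13 - 152.06 = 0.0700
|e| = 0.0700
ratio = |e| / MPE = 0.0700 / 1.5
ratio = 0.0467

0.0467


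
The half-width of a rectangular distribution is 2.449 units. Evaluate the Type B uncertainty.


u_B = half_width / sqrt(3)
u_B = 2.449 / 1.7320508
u_B = 1.4139

1.4139


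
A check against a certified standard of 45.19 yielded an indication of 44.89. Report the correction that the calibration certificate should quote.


Correction = standard - reading
= 45.19 - 44.89
= 0.3000

0.3000


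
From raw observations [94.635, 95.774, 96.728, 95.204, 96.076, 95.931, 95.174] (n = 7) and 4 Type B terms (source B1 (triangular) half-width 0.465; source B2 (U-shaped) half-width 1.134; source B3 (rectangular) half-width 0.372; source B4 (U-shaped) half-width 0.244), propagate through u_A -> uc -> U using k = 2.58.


mean = (94.635 + 95.774 + 96.728 + 95.204 + 96.076 + 95.931 + 95.174) / 7 = 95.646
s = sqrt(sum((x - mean)^2)/(n-1)) = 0.69444246
u_A = s / sqrt(n) = 0.69444246 / sqrt(7) = 0.26247458
u_B1 = 0.465 / sqrt(6) = 0.18983546
u_B2 = 1.134 / sqrt(2) = 0.80185909
u_B3 = 0.372 / sqrt(3) = 0.2147743
u_B4 = 0.244 / sqrt(2) = 0.17253405
uc = sqrt(0.26247458^2 + 0.18983546^2 + 0.80185909^2 + 0.2147743^2 + 0.17253405^2) = 0.90763671
U = k * uc = 2.58 * 0.90763671
U = 2.3417

2.3417


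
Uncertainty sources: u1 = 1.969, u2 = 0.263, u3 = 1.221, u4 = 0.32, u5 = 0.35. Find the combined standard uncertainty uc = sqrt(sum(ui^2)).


uc = sqrt(1.969^2 + 0.263^2 + 1.221^2 + 0.32^2 + 0.35^2)
uc = sqrt(5.661871)
uc = 2.3795

2.3795


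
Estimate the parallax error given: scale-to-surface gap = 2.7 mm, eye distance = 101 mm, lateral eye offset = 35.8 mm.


error = h * offset / d
= 2.7 * 35.8 / 101
= 0.9570

0.9570


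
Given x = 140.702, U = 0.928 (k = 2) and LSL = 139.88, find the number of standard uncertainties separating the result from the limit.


u = U / k = 0.928 / 2 = 0.464
margin = |LSL - x| = |139.88 - 140.702| = 0.822
z = margin / u = 0.822 / 0.464
z = 1.7716

1.7716


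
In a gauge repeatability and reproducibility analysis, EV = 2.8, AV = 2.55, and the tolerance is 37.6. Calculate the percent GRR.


GRR = sqrt(EV^2 + AV^2) = sqrt(2.8^2 + 2.55^2) = 3.7871493
%GRR = GRR / tol * 100 = 3.7871493 / 37.6 * 100
%GRR = 10.0722

10.0722


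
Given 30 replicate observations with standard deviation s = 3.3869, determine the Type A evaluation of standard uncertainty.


u_A = s / sqrt(n)
u_A = 3.3869 / sqrt(30)
u_A = 3.3869 / 5.4772256
u_A = 0.6184

0.6184


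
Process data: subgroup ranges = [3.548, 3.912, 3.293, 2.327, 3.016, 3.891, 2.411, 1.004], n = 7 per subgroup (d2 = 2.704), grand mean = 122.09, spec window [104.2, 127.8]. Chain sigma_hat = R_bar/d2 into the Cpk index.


R_bar = (3.548 + 3.912 + 3.293 + 2.327 + 3.016 + 3.891 + 2.411 + 1.004) / 8 = 2.92525
sigma = R_bar / d2 = 2.92525 / 2.704 = 1.0818232
Cp = (USL - LSL)/(6*sigma) = (127.8 - 104.2)/(6*1.0818232) = 3.6358
Cpu = (127.8 - 122.09)/(3*1.0818232) = 1.7594
Cpl = (122.09 - 104.2)/(3*1.0818232) = 5.5123
Cpk = min(Cpu, Cpl) = 1.7594

1.7594


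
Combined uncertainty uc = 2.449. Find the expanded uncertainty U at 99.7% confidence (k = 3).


U = k * uc
U = 3 * 2.449
U = 7.3470

7.3470


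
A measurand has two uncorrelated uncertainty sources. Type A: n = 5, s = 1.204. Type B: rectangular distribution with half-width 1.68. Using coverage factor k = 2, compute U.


u_A = s / sqrt(n) = 1.204 / sqrt(5) = 0.53844517
u_B = half_width / sqrt(3) = 1.68 / sqrt(3) = 0.96994845
uc = sqrt(u_A^2 + u_B^2) = sqrt(0.53844517^2 + 0.96994845^2) = 1.1093796
U = k * uc = 2 * 1.1093796
U = 2.2188

2.2188


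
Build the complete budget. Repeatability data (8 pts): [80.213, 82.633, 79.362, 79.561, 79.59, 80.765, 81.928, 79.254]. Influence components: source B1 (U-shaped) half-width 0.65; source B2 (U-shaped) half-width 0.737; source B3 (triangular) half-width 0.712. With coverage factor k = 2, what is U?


mean = (80.213 + 82.633 + 79.362 + 79.561 + 79.59 + 80.765 + 81.928 + 79.254) / 8 = 80.41325
s = sqrt(sum((x - mean)^2)/(n-1)) = 1.2670914
u_A = s / sqrt(n) = 1.2670914 / sqrt(8) = 0.44798446
u_B1 = 0.65 / sqrt(2) = 0.45961941
u_B2 = 0.737 / sqrt(2) = 0.5211377
u_B3 = 0.712 / sqrt(6) = 0.29067278
uc = sqrt(0.44798446^2 + 0.45961941^2 + 0.5211377^2 + 0.29067278^2) = 0.87636479
U = k * uc = 2 * 0.87636479
U = 1.7527

1.7527


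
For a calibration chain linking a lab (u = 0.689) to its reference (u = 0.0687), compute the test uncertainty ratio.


TUR = u_lab / u_ref
= 0.689 / 0.0687
= 10.0291

10.0291


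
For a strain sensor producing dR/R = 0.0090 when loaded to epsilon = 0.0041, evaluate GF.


GF = (dR/R) / epsilon
= 0.0090 / 0.0041
= 2.1951

2.1951


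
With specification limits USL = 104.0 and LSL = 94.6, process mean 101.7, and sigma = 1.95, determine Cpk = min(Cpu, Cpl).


Cpu = (USL - mean) / (3*sigma) = (104.0 - 101.7) / (3*1.95) = 0.3932
Cpl = (mean - LSL) / (3*sigma) = (101.7 - 94.6) / (3*1.95) = 1.2137
Cpk = min(Cpu, Cpl) = 0.3932

0.3932


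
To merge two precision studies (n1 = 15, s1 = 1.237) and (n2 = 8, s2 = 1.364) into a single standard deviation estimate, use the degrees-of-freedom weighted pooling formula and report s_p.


s_p = sqrt(((n1-1)*s1^2 + (n2-1)*s2^2) / (n1+n2-2))
numerator = (15-1)*1.237^2 + (8-1)*1.364^2 = 21.422366 + 13.023472 = 34.445838
denominator = 15 + 8 - 2 = 21
s_p^2 = 34.445838 / 21 = 1.640278
s_p = sqrt(1.640278) = 1.2807

1.2807


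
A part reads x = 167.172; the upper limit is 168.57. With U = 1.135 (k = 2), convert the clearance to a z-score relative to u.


u = U / k = 1.135 / 2 = 0.5675
margin = |USL - x| = |168.57 - 167.172| = 1.398
z = margin / u = 1.398 / 0.5675
z = 2.4634

2.4634


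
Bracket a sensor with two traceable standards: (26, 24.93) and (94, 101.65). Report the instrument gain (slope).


slope = (y2 - y1) / (x2 - x1)
= (101.65 - 24.93) / (94 - 26)
= 76.7200 / 68
= 1.1282

1.1282


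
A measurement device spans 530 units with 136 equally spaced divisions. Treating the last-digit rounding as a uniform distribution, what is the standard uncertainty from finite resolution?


resolution = range / divisions
resolution = 530 / 136 = 3.8970588
u_res = resolution / (2*sqrt(3))
u_res = 3.8970588 / 3.4641016
u_res = 1.1250

1.1250


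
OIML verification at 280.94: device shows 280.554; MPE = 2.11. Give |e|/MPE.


e = indication - reference = 280.554 - 280.94 = -0.3860
|e| = 0.3860
ratio = |e| / MPE = 0.3860 / 2.11
ratio = 0.1829

0.1829


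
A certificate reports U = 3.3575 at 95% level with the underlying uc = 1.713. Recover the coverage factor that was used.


k = U / uc
k = 3.3575 / 1.713
k = 1.96

1.96


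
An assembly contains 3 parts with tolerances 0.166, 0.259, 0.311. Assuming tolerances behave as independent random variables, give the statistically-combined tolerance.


RSS = sqrt(0.166^2 + 0.259^2 + 0.311^2)
= sqrt(0.191358)
= 0.4374

0.4374


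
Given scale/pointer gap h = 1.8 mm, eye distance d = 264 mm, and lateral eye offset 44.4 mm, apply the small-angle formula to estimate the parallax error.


error = h * offset / d
= 1.8 * 44.4 / 264
= 0.3027

0.3027


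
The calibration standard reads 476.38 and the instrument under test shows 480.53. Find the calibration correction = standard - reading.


Correction = standard - reading
= 476.38 - 480.53
= -4.1500

-4.1500


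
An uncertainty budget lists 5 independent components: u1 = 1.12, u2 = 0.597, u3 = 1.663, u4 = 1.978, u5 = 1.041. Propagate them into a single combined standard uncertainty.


uc = sqrt(1.12^2 + 0.597^2 + 1.663^2 + 1.978^2 + 1.041^2)
uc = sqrt(9.372543)
uc = 3.0615

3.0615


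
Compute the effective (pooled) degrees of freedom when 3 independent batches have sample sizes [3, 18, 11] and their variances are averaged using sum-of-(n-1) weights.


nu = sum_i (n_i - 1)
nu = ((3 - 1) + (18 - 1) + (11 - 1))
nu = 2 + 17 + 10
nu = 29

29


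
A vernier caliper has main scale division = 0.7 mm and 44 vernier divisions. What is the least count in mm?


LC = MSD / n_div
= 0.7 / 44
= 0.0159

0.0159


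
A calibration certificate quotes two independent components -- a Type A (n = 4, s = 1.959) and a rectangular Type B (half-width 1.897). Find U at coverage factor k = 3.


u_A = s / sqrt(n) = 1.959 / sqrt(4) = 0.9795
u_B = half_width / sqrt(3) = 1.897 / sqrt(3) = 1.0952335
uc = sqrt(u_A^2 + u_B^2) = sqrt(0.9795^2 + 1.0952335^2) = 1.4693389
U = k * uc = 3 * 1.4693389
U = 4.4080

4.4080


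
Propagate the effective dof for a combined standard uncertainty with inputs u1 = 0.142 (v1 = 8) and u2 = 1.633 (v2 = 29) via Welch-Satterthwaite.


uc = sqrt(u1^2 + u2^2) = sqrt(0.142^2 + 1.633^2) = 1.6391623
v_eff = uc^4 / (u1^4/v1 + u2^4/v2)
= 1.6391623^4 / (0.142^4/8 + 1.633^4/29)
= 7.2191793 / 0.24526566
v_eff = 29.4341

29.4341


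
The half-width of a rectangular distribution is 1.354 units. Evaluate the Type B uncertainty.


u_B = half_width / sqrt(3)
u_B = 1.354 / 1.7320508
u_B = 0.7817

0.7817


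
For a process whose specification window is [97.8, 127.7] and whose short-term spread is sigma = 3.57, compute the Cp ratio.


Cp = (USL - LSL) / (6 * sigma)
= (127.7 - 97.8) / (6 * 3.57)
= 29.9000 / 21.4200
= 1.3959

1.3959


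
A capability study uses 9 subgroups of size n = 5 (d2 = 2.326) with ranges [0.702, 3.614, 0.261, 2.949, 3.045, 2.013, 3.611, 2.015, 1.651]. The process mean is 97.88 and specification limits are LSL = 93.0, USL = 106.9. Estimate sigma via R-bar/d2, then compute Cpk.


R_bar = (0.702 + 3.614 + 0.261 + 2.949 + 3.045 + 2.013 + 3.611 + 2.015 + 1.651) / 9 = 2.2067778
sigma = R_bar / d2 = 2.2067778 / 2.326 = 0.94874368
Cp = (USL - LSL)/(6*sigma) = (106.9 - 93.0)/(6*0.94874368) = 2.4418
Cpu = (106.9 - 97.88)/(3*0.94874368) = 3.1691
Cpl = (97.88 - 93.0)/(3*0.94874368) = 1.7145
Cpk = min(Cpu, Cpl) = 1.7145

1.7145


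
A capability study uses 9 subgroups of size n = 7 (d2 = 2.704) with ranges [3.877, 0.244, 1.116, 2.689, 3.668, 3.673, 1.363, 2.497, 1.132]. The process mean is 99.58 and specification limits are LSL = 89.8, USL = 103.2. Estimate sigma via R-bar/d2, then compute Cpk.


R_bar = (3.877 + 0.244 + 1.116 + 2.689 + 3.668 + 3.673 + 1.363 + 2.497 + 1.132) / 9 = 2.251
sigma = R_bar / d2 = 2.251 / 2.704 = 0.83247041
Cp = (USL - LSL)/(6*sigma) = (103.2 - 89.8)/(6*0.83247041) = 2.6828
Cpu = (103.2 - 99.58)/(3*0.83247041) = 1.4495
Cpl = (99.58 - 89.8)/(3*0.83247041) = 3.9161
Cpk = min(Cpu, Cpl) = 1.4495

1.4495


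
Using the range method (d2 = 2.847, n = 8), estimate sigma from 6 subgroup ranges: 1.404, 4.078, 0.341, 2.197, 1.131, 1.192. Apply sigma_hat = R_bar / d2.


R_bar = (1.404 + 4.078 + 0.341 + 2.197 + 1.131 + 1.192) / 6
R_bar = 10.343 / 6 = 1.7238333
sigma_hat = R_bar / d2 = 1.7238333 / 2.847 = 0.6055

0.6055


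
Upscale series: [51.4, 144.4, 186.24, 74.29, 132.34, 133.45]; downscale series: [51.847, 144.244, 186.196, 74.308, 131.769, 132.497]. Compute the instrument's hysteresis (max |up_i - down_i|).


|51.4 - 51.847| = 0.4470
|144.4 - 144.244| = 0.1560
|186.24 - 186.196| = 0.0440
|74.29 - 74.308| = 0.0180
|132.34 - 131.769| = 0.5710
|133.45 - 132.497| = 0.9530
hysteresis = max(diffs) = 0.9530

0.9530


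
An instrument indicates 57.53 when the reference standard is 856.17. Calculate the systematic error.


Systematic error = measured - true
= 57.53 - 856.17
= -798.6400

-798.6400


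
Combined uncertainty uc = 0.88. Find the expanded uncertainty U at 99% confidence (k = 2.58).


U = k * uc
U = 2.58 * 0.88
U = 2.2704

2.2704


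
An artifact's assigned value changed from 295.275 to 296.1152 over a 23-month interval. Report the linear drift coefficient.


rate = (v2 - v1) / months
= (296.1152 - 295.275) / 23
= 0.8402 / 23
= 0.0365

0.0365


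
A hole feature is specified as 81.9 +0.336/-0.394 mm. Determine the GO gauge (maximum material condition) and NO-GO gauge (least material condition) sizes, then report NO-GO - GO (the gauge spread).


GO = nominal - lower_tol (smallest hole = maximum material condition)
GO = 81.9 - 0.394 = 81.506
NO-GO = nominal + upper_tol (largest hole = least material condition)
NO-GO = 81.9 + 0.336 = 82.236
spread = NO-GO - GO = 82.236 - 81.506 = 0.7300

0.7300
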